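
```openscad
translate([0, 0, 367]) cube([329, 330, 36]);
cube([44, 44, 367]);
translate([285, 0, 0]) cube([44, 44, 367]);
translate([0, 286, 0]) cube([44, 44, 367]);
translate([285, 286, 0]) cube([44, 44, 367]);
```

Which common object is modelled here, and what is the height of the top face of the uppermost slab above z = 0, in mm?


A stool. The seat height is 403 mm.

A 329×330×36 slab at z = 367 on four corner posts — a stool. The seat top is 367 + 36 = 403 mm.


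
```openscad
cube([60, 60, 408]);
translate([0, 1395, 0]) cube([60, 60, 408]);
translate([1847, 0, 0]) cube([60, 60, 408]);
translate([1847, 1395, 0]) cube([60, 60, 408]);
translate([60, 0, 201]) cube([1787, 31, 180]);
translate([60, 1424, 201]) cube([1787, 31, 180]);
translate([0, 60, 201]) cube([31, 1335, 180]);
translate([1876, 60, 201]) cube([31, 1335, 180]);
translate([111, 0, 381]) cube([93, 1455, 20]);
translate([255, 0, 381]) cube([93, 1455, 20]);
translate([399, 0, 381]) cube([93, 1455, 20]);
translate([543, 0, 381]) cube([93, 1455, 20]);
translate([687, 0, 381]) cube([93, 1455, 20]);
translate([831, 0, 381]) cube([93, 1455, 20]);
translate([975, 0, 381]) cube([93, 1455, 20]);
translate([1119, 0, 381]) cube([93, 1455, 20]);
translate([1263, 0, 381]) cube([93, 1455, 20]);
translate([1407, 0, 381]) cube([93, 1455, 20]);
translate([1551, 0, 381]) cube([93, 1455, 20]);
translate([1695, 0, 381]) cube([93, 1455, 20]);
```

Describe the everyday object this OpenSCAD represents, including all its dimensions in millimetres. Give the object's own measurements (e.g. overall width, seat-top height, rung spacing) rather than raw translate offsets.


A bed frame 1907 mm long (x) by 1455 mm wide (y). Four 60×60 mm corner posts, 408 mm tall, at the corners of the footprint. Four rails of 31 mm thickness and 180 mm height run between adjacent posts with their undersides at z = 201 mm, their outer faces flush with the outside of the frame (the two x-running rails run between the posts' inner faces; the two y-running rails run between the posts' inner faces). 12 slats, each 93 mm wide (x) and 20 mm thick, lie across the top of the two x-running rails, running the full 1455 mm width of the frame in y; along x they sit between the end posts with a 51 mm gap after the −x posts and between neighbouring slats, leaving 59 mm before the +x posts.


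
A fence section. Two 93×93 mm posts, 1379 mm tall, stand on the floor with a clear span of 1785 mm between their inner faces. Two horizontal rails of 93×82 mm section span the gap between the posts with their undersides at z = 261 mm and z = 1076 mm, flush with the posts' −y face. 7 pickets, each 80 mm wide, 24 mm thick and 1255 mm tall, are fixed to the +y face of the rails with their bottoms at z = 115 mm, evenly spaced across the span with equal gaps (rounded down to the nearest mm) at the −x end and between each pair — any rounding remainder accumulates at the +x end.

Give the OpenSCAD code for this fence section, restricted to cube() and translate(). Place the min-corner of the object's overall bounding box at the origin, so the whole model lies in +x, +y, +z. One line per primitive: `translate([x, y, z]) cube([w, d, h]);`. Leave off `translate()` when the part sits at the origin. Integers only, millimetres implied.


cube([93, 93, 1379]);
translate([1878, 0, 0]) cube([93, 93, 1379]);
translate([93, 0, 261]) cube([1785, 93, 82]);
translate([93, 0, 1076]) cube([1785, 93, 82]);
translate([246, 93, 115]) cube([80, 24, 1255]);
translate([479, 93, 115]) cube([80, 24, 1255]);
translate([712, 93, 115]) cube([80, 24, 1255]);
translate([945, 93, 115]) cube([80, 24, 1255]);
translate([1178, 93, 115]) cube([80, 24, 1255]);
translate([1411, 93, 115]) cube([80, 24, 1255]);
translate([1644, 93, 115]) cube([80, 24, 1255]);


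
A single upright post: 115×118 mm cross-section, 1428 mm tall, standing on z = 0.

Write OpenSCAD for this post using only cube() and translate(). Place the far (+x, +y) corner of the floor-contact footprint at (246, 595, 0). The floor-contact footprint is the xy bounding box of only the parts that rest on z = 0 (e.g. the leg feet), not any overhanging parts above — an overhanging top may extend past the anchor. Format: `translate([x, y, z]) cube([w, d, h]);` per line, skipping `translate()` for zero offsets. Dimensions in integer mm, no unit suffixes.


translate([131, 477, 0]) cube([115, 118, 1428]);


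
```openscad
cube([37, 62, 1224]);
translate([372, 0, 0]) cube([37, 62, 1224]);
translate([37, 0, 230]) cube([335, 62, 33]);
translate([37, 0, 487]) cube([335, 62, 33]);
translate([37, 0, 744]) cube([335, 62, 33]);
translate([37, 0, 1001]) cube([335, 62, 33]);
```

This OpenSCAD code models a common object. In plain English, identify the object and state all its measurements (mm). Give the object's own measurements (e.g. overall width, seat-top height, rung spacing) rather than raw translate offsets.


A straight ladder. Two 37×62 mm vertical rails, 1224 mm tall, stand 409 mm apart (outside-to-outside) with their front faces coplanar on the −y side. 4 rungs, each 62 mm deep and 33 mm tall, span between the inner faces of the rails, front faces flush with the rails. The lowest rung's underside is at z = 230 mm and rungs are spaced 257 mm apart (underside to underside).


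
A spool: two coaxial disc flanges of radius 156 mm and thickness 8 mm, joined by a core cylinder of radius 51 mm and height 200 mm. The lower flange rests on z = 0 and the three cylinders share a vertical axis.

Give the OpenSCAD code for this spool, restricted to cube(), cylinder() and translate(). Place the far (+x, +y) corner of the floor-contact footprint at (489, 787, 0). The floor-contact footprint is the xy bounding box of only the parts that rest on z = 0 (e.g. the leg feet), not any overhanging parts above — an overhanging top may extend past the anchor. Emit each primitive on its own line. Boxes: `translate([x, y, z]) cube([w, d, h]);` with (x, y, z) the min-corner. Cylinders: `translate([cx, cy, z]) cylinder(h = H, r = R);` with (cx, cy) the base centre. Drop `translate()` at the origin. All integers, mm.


translate([333, 631, 0]) cylinder(h = 8, r = 156);
translate([333, 631, 8]) cylinder(h = 200, r = 51);
translate([333, 631, 208]) cylinder(h = 8, r = 156);


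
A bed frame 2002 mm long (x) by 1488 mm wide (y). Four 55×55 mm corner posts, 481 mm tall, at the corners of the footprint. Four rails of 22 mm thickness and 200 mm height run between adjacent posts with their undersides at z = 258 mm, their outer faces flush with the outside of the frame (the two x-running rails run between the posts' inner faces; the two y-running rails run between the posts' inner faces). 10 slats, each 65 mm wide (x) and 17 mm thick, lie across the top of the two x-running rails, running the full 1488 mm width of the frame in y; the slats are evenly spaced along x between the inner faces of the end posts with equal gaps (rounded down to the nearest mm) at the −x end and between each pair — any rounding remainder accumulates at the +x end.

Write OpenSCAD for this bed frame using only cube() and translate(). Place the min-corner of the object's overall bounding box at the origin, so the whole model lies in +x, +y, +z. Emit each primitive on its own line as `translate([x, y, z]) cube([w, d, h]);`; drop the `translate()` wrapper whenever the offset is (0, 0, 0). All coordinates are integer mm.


// slat z = rail_z + rail_h = 258 + 200 = 458
// slat gap = ⌊(1892 − 10·65) / 11⌋ = 112
cube([55, 55, 481]);
translate([0, 1433, 0]) cube([55, 55, 481]);
translate([1947, 0, 0]) cube([55, 55, 481]);
translate([1947, 1433, 0]) cube([55, 55, 481]);
translate([55, 0, 258]) cube([1892, 22, 200]);
translate([55, 1466, 258]) cube([1892, 22, 200]);
translate([0, 55, 258]) cube([22, 1378, 200]);
translate([1980, 55, 258]) cube([22, 1378, 200]);
translate([167, 0, 458]) cube([65, 1488, 17]);
translate([344, 0, 458]) cube([65, 1488, 17]);
translate([521, 0, 458]) cube([65, 1488, 17]);
translate([698, 0, 458]) cube([65, 1488, 17]);
translate([875, 0, 458]) cube([65, 1488, 17]);
translate([1052, 0, 458]) cube([65, 1488, 17]);
translate([1229, 0, 458]) cube([65, 1488, 17]);
translate([1406, 0, 458]) cube([65, 1488, 17]);
translate([1583, 0, 458]) cube([65, 1488, 17]);
translate([1760, 0, 458]) cube([65, 1488, 17]);


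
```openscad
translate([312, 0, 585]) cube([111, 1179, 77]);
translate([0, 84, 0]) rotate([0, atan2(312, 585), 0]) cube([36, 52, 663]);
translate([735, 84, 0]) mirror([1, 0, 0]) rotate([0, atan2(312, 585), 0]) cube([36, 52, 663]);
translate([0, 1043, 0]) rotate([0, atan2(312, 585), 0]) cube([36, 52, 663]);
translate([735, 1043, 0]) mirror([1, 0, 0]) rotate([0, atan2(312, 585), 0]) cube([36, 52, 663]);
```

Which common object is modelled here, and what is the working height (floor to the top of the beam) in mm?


A sawhorse. The overall height is 662 mm.

A beam across two mirrored pairs of raked legs — a sawhorse. The beam's underside is at z = 585 (matching the legs' vertical rise in atan2(312, 585)) and the beam is 77 mm tall, so its top is at 585 + 77 = 662 mm. The raked legs top out at the beam's underside, so that is the highest point.


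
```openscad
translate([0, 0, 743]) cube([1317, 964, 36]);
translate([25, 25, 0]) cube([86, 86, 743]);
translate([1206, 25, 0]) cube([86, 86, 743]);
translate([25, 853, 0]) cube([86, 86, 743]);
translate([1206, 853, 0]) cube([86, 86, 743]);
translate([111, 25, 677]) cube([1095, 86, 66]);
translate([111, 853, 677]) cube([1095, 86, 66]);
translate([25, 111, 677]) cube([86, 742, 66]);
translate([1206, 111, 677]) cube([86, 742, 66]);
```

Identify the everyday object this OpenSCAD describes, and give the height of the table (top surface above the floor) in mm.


A table. The table height is 779 mm.

A 1317×964×36 slab sits at z = 743 on four 86 mm square posts — a table. The top surface is at 743 + 36 = 779 mm.


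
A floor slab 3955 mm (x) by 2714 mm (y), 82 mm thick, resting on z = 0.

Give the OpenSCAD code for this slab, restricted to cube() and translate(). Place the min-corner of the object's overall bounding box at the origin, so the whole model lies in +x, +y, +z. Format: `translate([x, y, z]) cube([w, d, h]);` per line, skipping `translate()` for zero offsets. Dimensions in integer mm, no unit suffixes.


cube([3955, 2714, 82]);


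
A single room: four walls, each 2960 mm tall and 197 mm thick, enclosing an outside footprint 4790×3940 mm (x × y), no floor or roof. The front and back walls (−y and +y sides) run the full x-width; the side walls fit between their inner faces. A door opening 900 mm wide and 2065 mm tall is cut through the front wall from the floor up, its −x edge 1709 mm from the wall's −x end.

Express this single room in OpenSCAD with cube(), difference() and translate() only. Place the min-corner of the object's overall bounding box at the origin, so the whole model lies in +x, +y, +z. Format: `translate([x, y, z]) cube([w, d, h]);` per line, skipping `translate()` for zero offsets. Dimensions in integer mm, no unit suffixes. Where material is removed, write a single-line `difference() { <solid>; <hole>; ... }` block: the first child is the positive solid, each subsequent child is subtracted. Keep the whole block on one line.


difference() { cube([4790, 197, 2960]); translate([1709, 0, 0]) cube([900, 197, 2065]); }
translate([0, 3743, 0]) cube([4790, 197, 2960]);
translate([0, 197, 0]) cube([197, 3546, 2960]);
translate([4593, 197, 0]) cube([197, 3546, 2960]);


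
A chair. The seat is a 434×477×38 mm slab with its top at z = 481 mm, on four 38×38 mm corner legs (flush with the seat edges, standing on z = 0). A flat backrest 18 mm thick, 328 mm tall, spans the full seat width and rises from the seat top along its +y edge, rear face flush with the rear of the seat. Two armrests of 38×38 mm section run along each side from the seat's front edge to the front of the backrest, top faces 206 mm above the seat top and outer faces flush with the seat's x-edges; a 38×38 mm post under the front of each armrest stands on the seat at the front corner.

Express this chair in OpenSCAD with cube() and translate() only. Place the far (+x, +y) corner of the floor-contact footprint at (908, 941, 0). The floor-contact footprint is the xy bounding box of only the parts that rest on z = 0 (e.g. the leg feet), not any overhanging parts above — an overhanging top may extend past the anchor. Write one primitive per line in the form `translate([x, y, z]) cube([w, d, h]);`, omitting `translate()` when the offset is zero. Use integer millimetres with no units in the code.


translate([474, 464, 443]) cube([434, 477, 38]);
translate([474, 464, 0]) cube([38, 38, 443]);
translate([870, 464, 0]) cube([38, 38, 443]);
translate([474, 903, 0]) cube([38, 38, 443]);
translate([870, 903, 0]) cube([38, 38, 443]);
translate([474, 923, 481]) cube([434, 18, 328]);
translate([474, 464, 649]) cube([38, 459, 38]);
translate([870, 464, 649]) cube([38, 459, 38]);
translate([474, 464, 481]) cube([38, 38, 168]);
translate([870, 464, 481]) cube([38, 38, 168]);


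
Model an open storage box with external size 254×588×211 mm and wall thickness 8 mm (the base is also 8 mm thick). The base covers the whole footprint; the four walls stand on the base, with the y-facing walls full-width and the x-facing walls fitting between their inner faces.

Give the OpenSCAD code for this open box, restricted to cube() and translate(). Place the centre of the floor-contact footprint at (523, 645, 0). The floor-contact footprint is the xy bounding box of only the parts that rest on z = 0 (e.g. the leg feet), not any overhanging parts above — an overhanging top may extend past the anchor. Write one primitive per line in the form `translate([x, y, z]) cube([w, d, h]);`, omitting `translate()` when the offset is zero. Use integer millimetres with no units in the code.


translate([396, 351, 0]) cube([254, 588, 8]);
translate([396, 351, 8]) cube([254, 8, 203]);
translate([396, 931, 8]) cube([254, 8, 203]);
translate([396, 359, 8]) cube([8, 572, 203]);
translate([642, 359, 8]) cube([8, 572, 203]);


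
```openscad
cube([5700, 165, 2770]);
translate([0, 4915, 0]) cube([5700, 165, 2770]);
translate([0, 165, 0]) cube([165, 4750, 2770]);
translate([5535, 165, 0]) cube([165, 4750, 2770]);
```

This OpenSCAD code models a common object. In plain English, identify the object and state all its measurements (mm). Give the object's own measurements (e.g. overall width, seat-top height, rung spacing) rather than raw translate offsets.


The wall frame of a small rectangular building: four walls, each 2770 mm tall and 165 mm thick, enclosing a footprint 5700 mm (x) by 5080 mm (y) outside-to-outside, with no floor or roof. The front and back walls (the −y and +y sides) span the full width; the two side walls fit between them.


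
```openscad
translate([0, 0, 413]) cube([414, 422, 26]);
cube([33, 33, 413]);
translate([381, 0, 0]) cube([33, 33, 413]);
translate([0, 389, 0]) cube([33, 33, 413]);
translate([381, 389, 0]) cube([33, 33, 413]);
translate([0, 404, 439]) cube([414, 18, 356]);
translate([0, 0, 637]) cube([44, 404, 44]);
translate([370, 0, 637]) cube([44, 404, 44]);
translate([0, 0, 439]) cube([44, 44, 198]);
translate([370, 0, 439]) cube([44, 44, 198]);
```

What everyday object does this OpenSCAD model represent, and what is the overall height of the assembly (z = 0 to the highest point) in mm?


A chair. The overall height is 795 mm.

A slab on four corner posts with a tall panel at the back — a chair. The seat slab sits at z = 413 with thickness 26, and the 356 mm backrest starts at the seat top, so the overall height is 413 + 26 + 356 = 795 mm.


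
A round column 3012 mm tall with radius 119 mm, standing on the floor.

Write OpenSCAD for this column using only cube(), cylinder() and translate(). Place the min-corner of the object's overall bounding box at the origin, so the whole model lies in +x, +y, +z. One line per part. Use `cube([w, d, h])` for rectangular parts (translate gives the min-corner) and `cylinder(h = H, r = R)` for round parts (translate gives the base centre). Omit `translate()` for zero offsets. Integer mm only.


translate([119, 119, 0]) cylinder(h = 3012, r = 119);


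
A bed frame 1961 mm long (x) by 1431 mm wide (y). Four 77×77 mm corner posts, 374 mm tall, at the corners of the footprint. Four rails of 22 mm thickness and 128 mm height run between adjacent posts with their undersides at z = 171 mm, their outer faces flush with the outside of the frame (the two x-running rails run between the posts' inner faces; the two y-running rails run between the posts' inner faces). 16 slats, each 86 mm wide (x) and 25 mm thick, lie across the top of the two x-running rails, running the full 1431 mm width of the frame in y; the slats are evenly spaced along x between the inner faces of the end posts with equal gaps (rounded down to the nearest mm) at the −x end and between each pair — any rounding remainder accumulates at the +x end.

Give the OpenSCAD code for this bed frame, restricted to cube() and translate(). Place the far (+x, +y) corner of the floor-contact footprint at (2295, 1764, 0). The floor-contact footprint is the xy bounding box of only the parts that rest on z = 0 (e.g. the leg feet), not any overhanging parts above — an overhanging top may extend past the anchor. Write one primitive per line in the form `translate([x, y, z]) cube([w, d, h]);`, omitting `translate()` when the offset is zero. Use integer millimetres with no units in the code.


translate([334, 333, 0]) cube([77, 77, 374]);
translate([334, 1687, 0]) cube([77, 77, 374]);
translate([2218, 333, 0]) cube([77, 77, 374]);
translate([2218, 1687, 0]) cube([77, 77, 374]);
translate([411, 333, 171]) cube([1807, 22, 128]);
translate([411, 1742, 171]) cube([1807, 22, 128]);
translate([334, 410, 171]) cube([22, 1277, 128]);
translate([2273, 410, 171]) cube([22, 1277, 128]);
translate([436, 333, 299]) cube([86, 1431, 25]);
translate([547, 333, 299]) cube([86, 1431, 25]);
translate([658, 333, 299]) cube([86, 1431, 25]);
translate([769, 333, 299]) cube([86, 1431, 25]);
translate([880, 333, 299]) cube([86, 1431, 25]);
translate([991, 333, 299]) cube([86, 1431, 25]);
translate([1102, 333, 299]) cube([86, 1431, 25]);
translate([1213, 333, 299]) cube([86, 1431, 25]);
translate([1324, 333, 299]) cube([86, 1431, 25]);
translate([1435, 333, 299]) cube([86, 1431, 25]);
translate([1546, 333, 299]) cube([86, 1431, 25]);
translate([1657, 333, 299]) cube([86, 1431, 25]);
translate([1768, 333, 299]) cube([86, 1431, 25]);
translate([1879, 333, 299]) cube([86, 1431, 25]);
translate([1990, 333, 299]) cube([86, 1431, 25]);
translate([2101, 333, 299]) cube([86, 1431, 25]);


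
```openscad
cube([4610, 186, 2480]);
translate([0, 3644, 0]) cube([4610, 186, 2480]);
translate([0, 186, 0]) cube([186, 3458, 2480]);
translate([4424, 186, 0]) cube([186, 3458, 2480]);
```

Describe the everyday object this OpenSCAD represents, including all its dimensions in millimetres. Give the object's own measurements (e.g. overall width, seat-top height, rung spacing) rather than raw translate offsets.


The wall frame of a small rectangular building: four walls, each 2480 mm tall and 186 mm thick, enclosing a footprint 4610 mm (x) by 3830 mm (y) outside-to-outside, with no floor or roof. The front and back walls (the −y and +y sides) span the full width; the two side walls fit between them.


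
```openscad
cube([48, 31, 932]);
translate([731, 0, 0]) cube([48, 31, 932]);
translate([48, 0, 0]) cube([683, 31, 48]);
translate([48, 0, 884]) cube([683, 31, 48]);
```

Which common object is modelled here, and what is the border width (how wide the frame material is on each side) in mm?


A picture frame. The border width is 48 mm.

Four thin pieces enclosing a rectangular opening — a picture frame. The two full-height stiles are 932 mm tall; the top rail sits at z = 884 and is 48 mm tall, so the border above the opening is 932 − 884 = 48 mm, matching the stile x-width.


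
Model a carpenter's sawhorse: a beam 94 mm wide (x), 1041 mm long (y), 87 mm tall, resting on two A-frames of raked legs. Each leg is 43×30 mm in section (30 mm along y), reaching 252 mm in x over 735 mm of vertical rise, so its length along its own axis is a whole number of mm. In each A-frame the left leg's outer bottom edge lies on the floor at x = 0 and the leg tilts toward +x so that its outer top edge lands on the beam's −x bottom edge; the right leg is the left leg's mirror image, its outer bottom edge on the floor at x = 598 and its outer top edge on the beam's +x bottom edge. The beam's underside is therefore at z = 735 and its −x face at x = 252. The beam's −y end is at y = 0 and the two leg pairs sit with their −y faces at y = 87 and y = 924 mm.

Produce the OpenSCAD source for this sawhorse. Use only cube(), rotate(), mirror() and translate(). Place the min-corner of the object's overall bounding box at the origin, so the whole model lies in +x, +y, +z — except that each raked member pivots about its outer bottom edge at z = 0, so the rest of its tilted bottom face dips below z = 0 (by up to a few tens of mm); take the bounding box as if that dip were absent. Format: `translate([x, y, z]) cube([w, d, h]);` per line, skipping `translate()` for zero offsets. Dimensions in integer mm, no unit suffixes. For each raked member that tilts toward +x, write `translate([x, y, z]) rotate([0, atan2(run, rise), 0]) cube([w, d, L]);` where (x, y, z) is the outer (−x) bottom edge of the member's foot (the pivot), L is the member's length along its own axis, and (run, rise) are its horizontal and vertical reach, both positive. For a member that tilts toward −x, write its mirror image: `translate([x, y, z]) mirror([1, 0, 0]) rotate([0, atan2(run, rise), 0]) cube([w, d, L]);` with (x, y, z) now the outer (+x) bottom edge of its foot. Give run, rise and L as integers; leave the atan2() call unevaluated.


translate([252, 0, 735]) cube([94, 1041, 87]);
translate([0, 87, 0]) rotate([0, atan2(252, 735), 0]) cube([43, 30, 777]);
translate([598, 87, 0]) mirror([1, 0, 0]) rotate([0, atan2(252, 735), 0]) cube([43, 30, 777]);
translate([0, 924, 0]) rotate([0, atan2(252, 735), 0]) cube([43, 30, 777]);
translate([598, 924, 0]) mirror([1, 0, 0]) rotate([0, atan2(252, 735), 0]) cube([43, 30, 777]);


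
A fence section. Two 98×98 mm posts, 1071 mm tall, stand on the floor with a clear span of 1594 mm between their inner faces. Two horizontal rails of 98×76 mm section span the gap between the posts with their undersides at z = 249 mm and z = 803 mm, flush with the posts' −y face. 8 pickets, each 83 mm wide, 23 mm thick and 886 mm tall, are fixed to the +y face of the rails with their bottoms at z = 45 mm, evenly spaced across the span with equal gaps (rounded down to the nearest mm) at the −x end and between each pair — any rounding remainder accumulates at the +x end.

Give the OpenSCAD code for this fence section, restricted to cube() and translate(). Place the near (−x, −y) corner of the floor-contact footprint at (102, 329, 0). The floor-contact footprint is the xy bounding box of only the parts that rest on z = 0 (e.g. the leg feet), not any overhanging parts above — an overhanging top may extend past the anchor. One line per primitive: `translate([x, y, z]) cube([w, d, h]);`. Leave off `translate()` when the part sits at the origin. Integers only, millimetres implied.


translate([102, 329, 0]) cube([98, 98, 1071]);
translate([1794, 329, 0]) cube([98, 98, 1071]);
translate([200, 329, 249]) cube([1594, 98, 76]);
translate([200, 329, 803]) cube([1594, 98, 76]);
translate([303, 427, 45]) cube([83, 23, 886]);
translate([489, 427, 45]) cube([83, 23, 886]);
translate([675, 427, 45]) cube([83, 23, 886]);
translate([861, 427, 45]) cube([83, 23, 886]);
translate([1047, 427, 45]) cube([83, 23, 886]);
translate([1233, 427, 45]) cube([83, 23, 886]);
translate([1419, 427, 45]) cube([83, 23, 886]);
translate([1605, 427, 45]) cube([83, 23, 886]);


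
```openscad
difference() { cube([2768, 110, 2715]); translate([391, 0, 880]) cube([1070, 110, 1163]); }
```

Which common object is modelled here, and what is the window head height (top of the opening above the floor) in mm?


A wall with a window opening. The window head height is 2043 mm.

A wall with a rectangular opening subtracted — a window. Sill at z = 880, opening 1163 mm tall, so the head is at 880 + 1163 = 2043 mm.


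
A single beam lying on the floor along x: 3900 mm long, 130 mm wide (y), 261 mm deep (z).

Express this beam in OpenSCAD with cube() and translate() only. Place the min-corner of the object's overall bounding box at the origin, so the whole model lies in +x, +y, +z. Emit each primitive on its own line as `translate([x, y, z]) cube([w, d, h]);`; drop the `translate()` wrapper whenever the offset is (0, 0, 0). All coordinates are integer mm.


cube([3900, 130, 261]);


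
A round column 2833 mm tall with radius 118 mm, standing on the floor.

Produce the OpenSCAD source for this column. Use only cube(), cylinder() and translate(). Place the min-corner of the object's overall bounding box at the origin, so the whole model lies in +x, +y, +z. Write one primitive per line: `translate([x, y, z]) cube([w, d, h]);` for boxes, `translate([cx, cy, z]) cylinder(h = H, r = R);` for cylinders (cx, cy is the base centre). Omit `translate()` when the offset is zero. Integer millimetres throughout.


translate([118, 118, 0]) cylinder(h = 2833, r = 118);


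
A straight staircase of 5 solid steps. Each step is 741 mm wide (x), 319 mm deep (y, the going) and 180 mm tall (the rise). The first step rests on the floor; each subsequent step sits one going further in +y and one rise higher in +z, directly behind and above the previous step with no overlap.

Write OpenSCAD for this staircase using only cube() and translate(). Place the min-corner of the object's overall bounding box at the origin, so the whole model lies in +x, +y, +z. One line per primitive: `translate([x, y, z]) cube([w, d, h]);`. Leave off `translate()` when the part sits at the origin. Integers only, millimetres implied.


cube([741, 319, 180]);
translate([0, 319, 180]) cube([741, 319, 180]);
translate([0, 638, 360]) cube([741, 319, 180]);
translate([0, 957, 540]) cube([741, 319, 180]);
translate([0, 1276, 720]) cube([741, 319, 180]);


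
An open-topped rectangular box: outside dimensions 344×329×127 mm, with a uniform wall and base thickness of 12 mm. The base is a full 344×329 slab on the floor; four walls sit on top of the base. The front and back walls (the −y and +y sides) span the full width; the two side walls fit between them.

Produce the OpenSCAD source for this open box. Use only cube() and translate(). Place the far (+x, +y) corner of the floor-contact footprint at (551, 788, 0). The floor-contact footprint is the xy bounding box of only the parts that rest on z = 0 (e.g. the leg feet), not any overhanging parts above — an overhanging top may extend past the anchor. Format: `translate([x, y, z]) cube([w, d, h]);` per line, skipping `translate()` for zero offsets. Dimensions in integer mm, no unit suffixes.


translate([207, 459, 0]) cube([344, 329, 12]);
translate([207, 459, 12]) cube([344, 12, 115]);
translate([207, 776, 12]) cube([344, 12, 115]);
translate([207, 471, 12]) cube([12, 305, 115]);
translate([539, 471, 12]) cube([12, 305, 115]);


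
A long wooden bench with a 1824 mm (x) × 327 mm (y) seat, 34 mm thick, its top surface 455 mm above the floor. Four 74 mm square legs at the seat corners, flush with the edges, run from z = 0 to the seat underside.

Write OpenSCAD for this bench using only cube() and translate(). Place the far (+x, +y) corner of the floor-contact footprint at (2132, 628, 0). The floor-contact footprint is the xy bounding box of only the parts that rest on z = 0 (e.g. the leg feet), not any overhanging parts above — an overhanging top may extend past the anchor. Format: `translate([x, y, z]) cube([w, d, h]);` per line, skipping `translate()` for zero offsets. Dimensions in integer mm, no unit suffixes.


// leg_h = 455 − 34 = 421
translate([308, 301, 421]) cube([1824, 327, 34]);
translate([308, 301, 0]) cube([74, 74, 421]);
translate([308, 554, 0]) cube([74, 74, 421]);
translate([2058, 301, 0]) cube([74, 74, 421]);
translate([2058, 554, 0]) cube([74, 74, 421]);


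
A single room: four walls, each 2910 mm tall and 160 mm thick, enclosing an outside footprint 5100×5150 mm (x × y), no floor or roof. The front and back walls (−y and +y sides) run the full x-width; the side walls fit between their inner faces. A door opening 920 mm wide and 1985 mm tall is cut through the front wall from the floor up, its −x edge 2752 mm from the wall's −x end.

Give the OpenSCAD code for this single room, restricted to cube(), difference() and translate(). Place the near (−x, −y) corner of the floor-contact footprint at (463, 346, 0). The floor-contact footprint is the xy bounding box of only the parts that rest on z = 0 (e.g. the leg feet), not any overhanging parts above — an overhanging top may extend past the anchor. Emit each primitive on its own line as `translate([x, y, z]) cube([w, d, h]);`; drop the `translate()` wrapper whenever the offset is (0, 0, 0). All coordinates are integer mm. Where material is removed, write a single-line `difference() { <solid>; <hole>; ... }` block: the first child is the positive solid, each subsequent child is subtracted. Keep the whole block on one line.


difference() { translate([463, 346, 0]) cube([5100, 160, 2910]); translate([3215, 346, 0]) cube([920, 160, 1985]); }
translate([463, 5336, 0]) cube([5100, 160, 2910]);
translate([463, 506, 0]) cube([160, 4830, 2910]);
translate([5403, 506, 0]) cube([160, 4830, 2910]);


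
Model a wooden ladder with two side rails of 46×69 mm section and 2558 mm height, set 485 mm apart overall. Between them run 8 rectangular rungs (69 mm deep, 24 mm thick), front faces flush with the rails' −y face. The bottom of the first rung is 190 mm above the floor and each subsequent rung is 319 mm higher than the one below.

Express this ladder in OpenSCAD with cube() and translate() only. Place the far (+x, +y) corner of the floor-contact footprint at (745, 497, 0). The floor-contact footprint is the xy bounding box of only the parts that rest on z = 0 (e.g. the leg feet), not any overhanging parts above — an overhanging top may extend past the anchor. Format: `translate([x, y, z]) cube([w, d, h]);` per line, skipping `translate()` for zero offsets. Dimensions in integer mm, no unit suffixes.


translate([260, 428, 0]) cube([46, 69, 2558]);
translate([699, 428, 0]) cube([46, 69, 2558]);
translate([306, 428, 190]) cube([393, 69, 24]);
translate([306, 428, 509]) cube([393, 69, 24]);
translate([306, 428, 828]) cube([393, 69, 24]);
translate([306, 428, 1147]) cube([393, 69, 24]);
translate([306, 428, 1466]) cube([393, 69, 24]);
translate([306, 428, 1785]) cube([393, 69, 24]);
translate([306, 428, 2104]) cube([393, 69, 24]);
translate([306, 428, 2423]) cube([393, 69, 24]);


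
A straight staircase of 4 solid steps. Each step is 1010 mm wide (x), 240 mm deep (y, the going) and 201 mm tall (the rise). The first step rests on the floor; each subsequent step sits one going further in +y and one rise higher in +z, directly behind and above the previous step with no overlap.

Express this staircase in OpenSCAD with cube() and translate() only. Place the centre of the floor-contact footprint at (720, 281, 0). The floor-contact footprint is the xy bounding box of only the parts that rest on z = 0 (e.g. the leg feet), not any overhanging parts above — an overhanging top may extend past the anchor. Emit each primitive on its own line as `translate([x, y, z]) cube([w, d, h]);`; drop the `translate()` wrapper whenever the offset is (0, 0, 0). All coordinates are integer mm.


translate([215, 161, 0]) cube([1010, 240, 201]);
translate([215, 401, 201]) cube([1010, 240, 201]);
translate([215, 641, 402]) cube([1010, 240, 201]);
translate([215, 881, 603]) cube([1010, 240, 201]);


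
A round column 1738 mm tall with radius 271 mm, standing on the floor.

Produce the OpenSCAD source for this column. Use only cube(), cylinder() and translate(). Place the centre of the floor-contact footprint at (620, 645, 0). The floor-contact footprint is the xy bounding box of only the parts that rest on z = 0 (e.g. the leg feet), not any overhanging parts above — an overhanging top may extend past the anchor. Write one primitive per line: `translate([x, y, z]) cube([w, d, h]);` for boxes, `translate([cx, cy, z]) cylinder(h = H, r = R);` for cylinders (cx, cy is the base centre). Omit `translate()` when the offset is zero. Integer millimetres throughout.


translate([620, 645, 0]) cylinder(h = 1738, r = 271);


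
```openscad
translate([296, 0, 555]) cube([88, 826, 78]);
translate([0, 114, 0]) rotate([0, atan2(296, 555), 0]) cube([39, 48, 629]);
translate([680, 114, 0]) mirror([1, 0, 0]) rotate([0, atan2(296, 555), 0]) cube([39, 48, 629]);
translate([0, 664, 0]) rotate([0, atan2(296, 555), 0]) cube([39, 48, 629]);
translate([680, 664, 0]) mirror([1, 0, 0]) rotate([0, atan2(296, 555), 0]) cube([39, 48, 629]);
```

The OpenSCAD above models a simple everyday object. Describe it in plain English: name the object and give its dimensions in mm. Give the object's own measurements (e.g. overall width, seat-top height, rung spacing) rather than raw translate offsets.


A sawhorse. A 88×826×78 mm beam (x, y, z) sits on two A-frame leg pairs. Each pair is two raked legs of 39×48 mm section (48 mm along y) splaying symmetrically in x. Each leg rises 555 mm vertically over 296 mm of horizontal reach and is 629 mm long along its own axis. Every leg's outer bottom edge rests on the floor and its outer top edge meets a bottom edge of the beam — the left legs (tilting toward +x) meet the beam's −x bottom edge, the right legs (their mirror images, tilting toward −x) meet its +x bottom edge — so the leg tops tuck under the beam, the beam's underside is 555 mm above the floor, and the feet are 680 mm apart outside-to-outside with the beam centred between them. The two leg pairs are set in 114 mm from either end of the beam.


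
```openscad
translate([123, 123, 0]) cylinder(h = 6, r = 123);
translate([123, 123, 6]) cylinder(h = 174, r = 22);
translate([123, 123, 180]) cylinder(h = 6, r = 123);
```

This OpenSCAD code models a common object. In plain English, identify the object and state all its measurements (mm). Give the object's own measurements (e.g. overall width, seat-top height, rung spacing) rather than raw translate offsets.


A spool: two coaxial disc flanges of radius 123 mm and thickness 6 mm, joined by a core cylinder of radius 22 mm and height 174 mm. The lower flange rests on z = 0 and the three cylinders share a vertical axis.


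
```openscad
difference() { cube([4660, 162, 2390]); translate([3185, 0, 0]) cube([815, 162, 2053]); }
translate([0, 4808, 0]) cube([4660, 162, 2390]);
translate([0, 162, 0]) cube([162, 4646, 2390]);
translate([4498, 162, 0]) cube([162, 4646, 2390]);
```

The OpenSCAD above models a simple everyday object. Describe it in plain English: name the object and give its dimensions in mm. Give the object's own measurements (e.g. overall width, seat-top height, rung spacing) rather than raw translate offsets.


A single room: four walls, each 2390 mm tall and 162 mm thick, enclosing an outside footprint 4660×4970 mm (x × y), no floor or roof. The front and back walls (−y and +y sides) run the full x-width; the side walls fit between their inner faces. A door opening 815 mm wide and 2053 mm tall is cut through the front wall from the floor up, its −x edge 3185 mm from the wall's −x end.


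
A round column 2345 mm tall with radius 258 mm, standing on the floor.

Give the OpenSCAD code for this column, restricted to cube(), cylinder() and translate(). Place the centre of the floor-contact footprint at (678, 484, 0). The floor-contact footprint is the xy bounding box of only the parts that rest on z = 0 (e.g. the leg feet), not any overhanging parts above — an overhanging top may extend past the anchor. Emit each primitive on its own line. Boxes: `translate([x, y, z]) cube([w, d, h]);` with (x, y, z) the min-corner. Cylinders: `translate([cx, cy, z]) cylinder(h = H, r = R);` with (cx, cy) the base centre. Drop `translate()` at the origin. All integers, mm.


translate([678, 484, 0]) cylinder(h = 2345, r = 258);


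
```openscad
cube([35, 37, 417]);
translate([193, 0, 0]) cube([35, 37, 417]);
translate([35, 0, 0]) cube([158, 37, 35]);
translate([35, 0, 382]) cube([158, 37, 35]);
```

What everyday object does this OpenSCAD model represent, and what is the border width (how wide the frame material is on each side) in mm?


A picture frame. The border width is 35 mm.

Four thin pieces enclosing a rectangular opening — a picture frame. The two full-height stiles are 417 mm tall; the top rail sits at z = 382 and is 35 mm tall, so the border above the opening is 417 − 382 = 35 mm, matching the stile x-width.


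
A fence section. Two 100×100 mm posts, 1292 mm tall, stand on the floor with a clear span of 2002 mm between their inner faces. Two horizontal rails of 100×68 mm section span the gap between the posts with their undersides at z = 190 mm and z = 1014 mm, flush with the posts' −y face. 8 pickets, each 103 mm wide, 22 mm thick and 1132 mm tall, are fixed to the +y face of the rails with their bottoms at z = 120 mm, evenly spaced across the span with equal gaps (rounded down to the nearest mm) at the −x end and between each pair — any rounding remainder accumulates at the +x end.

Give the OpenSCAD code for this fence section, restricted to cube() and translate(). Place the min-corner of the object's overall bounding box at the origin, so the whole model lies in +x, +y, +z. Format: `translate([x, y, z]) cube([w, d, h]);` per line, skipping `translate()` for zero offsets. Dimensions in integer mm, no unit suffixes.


cube([100, 100, 1292]);
translate([2102, 0, 0]) cube([100, 100, 1292]);
translate([100, 0, 190]) cube([2002, 100, 68]);
translate([100, 0, 1014]) cube([2002, 100, 68]);
translate([230, 100, 120]) cube([103, 22, 1132]);
translate([463, 100, 120]) cube([103, 22, 1132]);
translate([696, 100, 120]) cube([103, 22, 1132]);
translate([929, 100, 120]) cube([103, 22, 1132]);
translate([1162, 100, 120]) cube([103, 22, 1132]);
translate([1395, 100, 120]) cube([103, 22, 1132]);
translate([1628, 100, 120]) cube([103, 22, 1132]);
translate([1861, 100, 120]) cube([103, 22, 1132]);


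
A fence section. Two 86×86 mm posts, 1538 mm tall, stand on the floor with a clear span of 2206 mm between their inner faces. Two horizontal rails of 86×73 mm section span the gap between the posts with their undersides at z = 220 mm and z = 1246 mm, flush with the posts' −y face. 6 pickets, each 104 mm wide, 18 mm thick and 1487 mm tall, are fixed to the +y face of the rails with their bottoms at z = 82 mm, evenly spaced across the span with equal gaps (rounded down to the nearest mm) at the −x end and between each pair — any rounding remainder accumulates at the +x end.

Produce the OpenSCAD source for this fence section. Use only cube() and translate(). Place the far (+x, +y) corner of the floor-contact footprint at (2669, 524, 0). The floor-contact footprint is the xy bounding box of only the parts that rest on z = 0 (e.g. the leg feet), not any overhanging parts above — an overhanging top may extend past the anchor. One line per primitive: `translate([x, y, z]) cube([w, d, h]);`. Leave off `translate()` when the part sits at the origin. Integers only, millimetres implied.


translate([291, 438, 0]) cube([86, 86, 1538]);
translate([2583, 438, 0]) cube([86, 86, 1538]);
translate([377, 438, 220]) cube([2206, 86, 73]);
translate([377, 438, 1246]) cube([2206, 86, 73]);
translate([603, 524, 82]) cube([104, 18, 1487]);
translate([933, 524, 82]) cube([104, 18, 1487]);
translate([1263, 524, 82]) cube([104, 18, 1487]);
translate([1593, 524, 82]) cube([104, 18, 1487]);
translate([1923, 524, 82]) cube([104, 18, 1487]);
translate([2253, 524, 82]) cube([104, 18, 1487]);


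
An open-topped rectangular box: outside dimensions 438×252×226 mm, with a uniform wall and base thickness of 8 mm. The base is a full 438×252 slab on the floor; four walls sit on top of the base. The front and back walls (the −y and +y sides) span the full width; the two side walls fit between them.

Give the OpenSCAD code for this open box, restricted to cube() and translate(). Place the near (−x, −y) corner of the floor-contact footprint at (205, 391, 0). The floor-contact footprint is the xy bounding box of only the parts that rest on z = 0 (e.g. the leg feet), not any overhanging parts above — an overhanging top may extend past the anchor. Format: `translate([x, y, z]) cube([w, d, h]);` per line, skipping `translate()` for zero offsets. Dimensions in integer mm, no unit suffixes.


translate([205, 391, 0]) cube([438, 252, 8]);
translate([205, 391, 8]) cube([438, 8, 218]);
translate([205, 635, 8]) cube([438, 8, 218]);
translate([205, 399, 8]) cube([8, 236, 218]);
translate([635, 399, 8]) cube([8, 236, 218]);
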